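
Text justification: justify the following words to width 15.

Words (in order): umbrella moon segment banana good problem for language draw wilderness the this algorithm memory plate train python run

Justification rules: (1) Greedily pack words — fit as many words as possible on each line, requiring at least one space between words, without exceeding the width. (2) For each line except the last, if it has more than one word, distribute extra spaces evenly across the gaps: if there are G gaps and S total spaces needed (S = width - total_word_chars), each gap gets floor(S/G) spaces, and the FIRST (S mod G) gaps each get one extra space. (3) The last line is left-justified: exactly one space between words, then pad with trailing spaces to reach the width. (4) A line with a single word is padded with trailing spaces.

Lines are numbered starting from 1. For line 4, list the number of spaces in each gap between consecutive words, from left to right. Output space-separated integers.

Line 1: ['umbrella', 'moon'] (min_width=13, slack=2)
Line 2: ['segment', 'banana'] (min_width=14, slack=1)
Line 3: ['good', 'problem'] (min_width=12, slack=3)
Line 4: ['for', 'language'] (min_width=12, slack=3)
Line 5: ['draw', 'wilderness'] (min_width=15, slack=0)
Line 6: ['the', 'this'] (min_width=8, slack=7)
Line 7: ['algorithm'] (min_width=9, slack=6)
Line 8: ['memory', 'plate'] (min_width=12, slack=3)
Line 9: ['train', 'python'] (min_width=12, slack=3)
Line 10: ['run'] (min_width=3, slack=12)

Answer: 4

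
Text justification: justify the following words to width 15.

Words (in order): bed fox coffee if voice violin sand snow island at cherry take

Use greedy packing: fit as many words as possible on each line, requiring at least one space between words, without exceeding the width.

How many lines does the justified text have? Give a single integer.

Answer: 5

Derivation:
Line 1: ['bed', 'fox', 'coffee'] (min_width=14, slack=1)
Line 2: ['if', 'voice', 'violin'] (min_width=15, slack=0)
Line 3: ['sand', 'snow'] (min_width=9, slack=6)
Line 4: ['island', 'at'] (min_width=9, slack=6)
Line 5: ['cherry', 'take'] (min_width=11, slack=4)
Total lines: 5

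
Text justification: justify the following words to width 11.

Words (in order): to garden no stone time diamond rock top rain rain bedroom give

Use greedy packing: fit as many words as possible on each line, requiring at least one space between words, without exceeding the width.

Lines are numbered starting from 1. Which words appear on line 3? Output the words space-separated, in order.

Line 1: ['to', 'garden'] (min_width=9, slack=2)
Line 2: ['no', 'stone'] (min_width=8, slack=3)
Line 3: ['time'] (min_width=4, slack=7)
Line 4: ['diamond'] (min_width=7, slack=4)
Line 5: ['rock', 'top'] (min_width=8, slack=3)
Line 6: ['rain', 'rain'] (min_width=9, slack=2)
Line 7: ['bedroom'] (min_width=7, slack=4)
Line 8: ['give'] (min_width=4, slack=7)

Answer: time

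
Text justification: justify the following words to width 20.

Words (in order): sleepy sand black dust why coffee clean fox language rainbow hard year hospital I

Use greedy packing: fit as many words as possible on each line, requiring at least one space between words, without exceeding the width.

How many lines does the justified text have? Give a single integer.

Answer: 5

Derivation:
Line 1: ['sleepy', 'sand', 'black'] (min_width=17, slack=3)
Line 2: ['dust', 'why', 'coffee'] (min_width=15, slack=5)
Line 3: ['clean', 'fox', 'language'] (min_width=18, slack=2)
Line 4: ['rainbow', 'hard', 'year'] (min_width=17, slack=3)
Line 5: ['hospital', 'I'] (min_width=10, slack=10)
Total lines: 5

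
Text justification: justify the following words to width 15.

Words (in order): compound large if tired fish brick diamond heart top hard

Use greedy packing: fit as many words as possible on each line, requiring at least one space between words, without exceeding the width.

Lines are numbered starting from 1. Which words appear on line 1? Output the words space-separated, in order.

Answer: compound large

Derivation:
Line 1: ['compound', 'large'] (min_width=14, slack=1)
Line 2: ['if', 'tired', 'fish'] (min_width=13, slack=2)
Line 3: ['brick', 'diamond'] (min_width=13, slack=2)
Line 4: ['heart', 'top', 'hard'] (min_width=14, slack=1)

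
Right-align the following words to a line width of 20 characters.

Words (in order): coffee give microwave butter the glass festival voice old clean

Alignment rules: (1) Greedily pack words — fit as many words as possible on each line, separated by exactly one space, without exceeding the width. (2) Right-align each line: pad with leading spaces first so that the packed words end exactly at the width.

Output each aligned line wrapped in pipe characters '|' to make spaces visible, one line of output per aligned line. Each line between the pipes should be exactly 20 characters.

Answer: |         coffee give|
|microwave butter the|
|glass festival voice|
|           old clean|

Derivation:
Line 1: ['coffee', 'give'] (min_width=11, slack=9)
Line 2: ['microwave', 'butter', 'the'] (min_width=20, slack=0)
Line 3: ['glass', 'festival', 'voice'] (min_width=20, slack=0)
Line 4: ['old', 'clean'] (min_width=9, slack=11)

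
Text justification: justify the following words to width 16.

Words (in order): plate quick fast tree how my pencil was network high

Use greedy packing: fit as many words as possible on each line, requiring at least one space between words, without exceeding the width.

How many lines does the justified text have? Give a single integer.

Answer: 4

Derivation:
Line 1: ['plate', 'quick', 'fast'] (min_width=16, slack=0)
Line 2: ['tree', 'how', 'my'] (min_width=11, slack=5)
Line 3: ['pencil', 'was'] (min_width=10, slack=6)
Line 4: ['network', 'high'] (min_width=12, slack=4)
Total lines: 4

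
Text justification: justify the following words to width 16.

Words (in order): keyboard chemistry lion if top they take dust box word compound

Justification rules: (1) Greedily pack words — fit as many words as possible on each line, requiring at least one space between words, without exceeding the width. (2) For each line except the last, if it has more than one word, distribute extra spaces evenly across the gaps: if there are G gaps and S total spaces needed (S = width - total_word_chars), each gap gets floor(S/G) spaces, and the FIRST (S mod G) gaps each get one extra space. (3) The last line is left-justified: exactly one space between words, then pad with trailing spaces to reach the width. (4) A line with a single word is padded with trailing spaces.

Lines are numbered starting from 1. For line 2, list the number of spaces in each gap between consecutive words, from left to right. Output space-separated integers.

Line 1: ['keyboard'] (min_width=8, slack=8)
Line 2: ['chemistry', 'lion'] (min_width=14, slack=2)
Line 3: ['if', 'top', 'they', 'take'] (min_width=16, slack=0)
Line 4: ['dust', 'box', 'word'] (min_width=13, slack=3)
Line 5: ['compound'] (min_width=8, slack=8)

Answer: 3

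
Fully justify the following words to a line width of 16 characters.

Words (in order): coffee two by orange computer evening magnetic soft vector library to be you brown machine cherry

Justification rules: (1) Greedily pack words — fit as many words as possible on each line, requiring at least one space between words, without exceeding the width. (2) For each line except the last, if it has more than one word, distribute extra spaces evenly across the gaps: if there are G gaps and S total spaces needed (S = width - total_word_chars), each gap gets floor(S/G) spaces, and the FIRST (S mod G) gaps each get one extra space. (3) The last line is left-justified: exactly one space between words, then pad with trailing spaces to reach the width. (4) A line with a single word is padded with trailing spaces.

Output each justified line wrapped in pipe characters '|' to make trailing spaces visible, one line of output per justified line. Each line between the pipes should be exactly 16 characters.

Line 1: ['coffee', 'two', 'by'] (min_width=13, slack=3)
Line 2: ['orange', 'computer'] (min_width=15, slack=1)
Line 3: ['evening', 'magnetic'] (min_width=16, slack=0)
Line 4: ['soft', 'vector'] (min_width=11, slack=5)
Line 5: ['library', 'to', 'be'] (min_width=13, slack=3)
Line 6: ['you', 'brown'] (min_width=9, slack=7)
Line 7: ['machine', 'cherry'] (min_width=14, slack=2)

Answer: |coffee   two  by|
|orange  computer|
|evening magnetic|
|soft      vector|
|library   to  be|
|you        brown|
|machine cherry  |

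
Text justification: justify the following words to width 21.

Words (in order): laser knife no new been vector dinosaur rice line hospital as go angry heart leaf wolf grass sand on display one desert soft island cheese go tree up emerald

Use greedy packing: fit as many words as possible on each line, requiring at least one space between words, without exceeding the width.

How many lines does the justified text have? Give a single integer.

Line 1: ['laser', 'knife', 'no', 'new'] (min_width=18, slack=3)
Line 2: ['been', 'vector', 'dinosaur'] (min_width=20, slack=1)
Line 3: ['rice', 'line', 'hospital', 'as'] (min_width=21, slack=0)
Line 4: ['go', 'angry', 'heart', 'leaf'] (min_width=19, slack=2)
Line 5: ['wolf', 'grass', 'sand', 'on'] (min_width=18, slack=3)
Line 6: ['display', 'one', 'desert'] (min_width=18, slack=3)
Line 7: ['soft', 'island', 'cheese', 'go'] (min_width=21, slack=0)
Line 8: ['tree', 'up', 'emerald'] (min_width=15, slack=6)
Total lines: 8

Answer: 8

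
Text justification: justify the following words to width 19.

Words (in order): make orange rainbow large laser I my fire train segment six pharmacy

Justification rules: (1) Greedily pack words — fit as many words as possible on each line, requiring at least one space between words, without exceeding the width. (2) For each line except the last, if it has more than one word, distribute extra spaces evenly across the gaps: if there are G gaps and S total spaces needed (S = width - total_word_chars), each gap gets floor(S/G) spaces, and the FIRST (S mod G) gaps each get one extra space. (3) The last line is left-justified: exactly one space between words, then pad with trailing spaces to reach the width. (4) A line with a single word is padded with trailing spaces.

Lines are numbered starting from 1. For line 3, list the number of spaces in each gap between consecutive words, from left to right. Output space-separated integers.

Line 1: ['make', 'orange', 'rainbow'] (min_width=19, slack=0)
Line 2: ['large', 'laser', 'I', 'my'] (min_width=16, slack=3)
Line 3: ['fire', 'train', 'segment'] (min_width=18, slack=1)
Line 4: ['six', 'pharmacy'] (min_width=12, slack=7)

Answer: 2 1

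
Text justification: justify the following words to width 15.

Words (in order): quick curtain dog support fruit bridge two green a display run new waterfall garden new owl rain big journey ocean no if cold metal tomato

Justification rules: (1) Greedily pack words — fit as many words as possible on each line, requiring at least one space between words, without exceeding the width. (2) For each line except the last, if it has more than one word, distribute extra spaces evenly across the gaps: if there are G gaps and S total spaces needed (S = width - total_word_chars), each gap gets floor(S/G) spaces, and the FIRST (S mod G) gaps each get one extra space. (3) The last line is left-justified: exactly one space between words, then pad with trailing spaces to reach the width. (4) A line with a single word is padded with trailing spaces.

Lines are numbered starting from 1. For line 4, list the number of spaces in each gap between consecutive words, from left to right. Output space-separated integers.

Line 1: ['quick', 'curtain'] (min_width=13, slack=2)
Line 2: ['dog', 'support'] (min_width=11, slack=4)
Line 3: ['fruit', 'bridge'] (min_width=12, slack=3)
Line 4: ['two', 'green', 'a'] (min_width=11, slack=4)
Line 5: ['display', 'run', 'new'] (min_width=15, slack=0)
Line 6: ['waterfall'] (min_width=9, slack=6)
Line 7: ['garden', 'new', 'owl'] (min_width=14, slack=1)
Line 8: ['rain', 'big'] (min_width=8, slack=7)
Line 9: ['journey', 'ocean'] (min_width=13, slack=2)
Line 10: ['no', 'if', 'cold'] (min_width=10, slack=5)
Line 11: ['metal', 'tomato'] (min_width=12, slack=3)

Answer: 3 3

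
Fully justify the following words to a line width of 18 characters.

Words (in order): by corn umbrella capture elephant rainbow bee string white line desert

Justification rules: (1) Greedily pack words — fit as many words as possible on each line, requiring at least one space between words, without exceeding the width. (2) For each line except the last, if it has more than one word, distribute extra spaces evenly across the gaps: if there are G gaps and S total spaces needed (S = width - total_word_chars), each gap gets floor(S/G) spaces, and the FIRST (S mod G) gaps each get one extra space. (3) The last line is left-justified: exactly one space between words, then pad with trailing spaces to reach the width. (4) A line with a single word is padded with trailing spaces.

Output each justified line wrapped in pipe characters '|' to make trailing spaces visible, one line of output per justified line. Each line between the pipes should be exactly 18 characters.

Line 1: ['by', 'corn', 'umbrella'] (min_width=16, slack=2)
Line 2: ['capture', 'elephant'] (min_width=16, slack=2)
Line 3: ['rainbow', 'bee', 'string'] (min_width=18, slack=0)
Line 4: ['white', 'line', 'desert'] (min_width=17, slack=1)

Answer: |by  corn  umbrella|
|capture   elephant|
|rainbow bee string|
|white line desert |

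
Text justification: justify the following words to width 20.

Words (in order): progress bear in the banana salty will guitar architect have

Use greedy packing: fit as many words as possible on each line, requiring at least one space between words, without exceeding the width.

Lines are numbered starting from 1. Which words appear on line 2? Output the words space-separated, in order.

Line 1: ['progress', 'bear', 'in', 'the'] (min_width=20, slack=0)
Line 2: ['banana', 'salty', 'will'] (min_width=17, slack=3)
Line 3: ['guitar', 'architect'] (min_width=16, slack=4)
Line 4: ['have'] (min_width=4, slack=16)

Answer: banana salty will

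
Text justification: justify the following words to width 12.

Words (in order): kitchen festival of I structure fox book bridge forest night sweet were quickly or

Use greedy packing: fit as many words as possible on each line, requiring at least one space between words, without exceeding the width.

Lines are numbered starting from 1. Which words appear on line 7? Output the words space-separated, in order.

Answer: sweet were

Derivation:
Line 1: ['kitchen'] (min_width=7, slack=5)
Line 2: ['festival', 'of'] (min_width=11, slack=1)
Line 3: ['I', 'structure'] (min_width=11, slack=1)
Line 4: ['fox', 'book'] (min_width=8, slack=4)
Line 5: ['bridge'] (min_width=6, slack=6)
Line 6: ['forest', 'night'] (min_width=12, slack=0)
Line 7: ['sweet', 'were'] (min_width=10, slack=2)
Line 8: ['quickly', 'or'] (min_width=10, slack=2)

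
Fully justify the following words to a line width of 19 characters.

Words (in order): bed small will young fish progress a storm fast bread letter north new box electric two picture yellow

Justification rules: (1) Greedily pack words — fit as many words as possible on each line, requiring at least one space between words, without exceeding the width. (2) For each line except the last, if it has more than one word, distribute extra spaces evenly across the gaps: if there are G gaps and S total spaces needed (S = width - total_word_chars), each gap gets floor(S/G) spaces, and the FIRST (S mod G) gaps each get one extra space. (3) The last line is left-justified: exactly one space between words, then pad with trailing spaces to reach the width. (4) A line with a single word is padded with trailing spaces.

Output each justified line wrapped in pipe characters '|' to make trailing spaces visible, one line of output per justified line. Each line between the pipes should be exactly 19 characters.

Answer: |bed    small   will|
|young fish progress|
|a  storm fast bread|
|letter   north  new|
|box   electric  two|
|picture yellow     |

Derivation:
Line 1: ['bed', 'small', 'will'] (min_width=14, slack=5)
Line 2: ['young', 'fish', 'progress'] (min_width=19, slack=0)
Line 3: ['a', 'storm', 'fast', 'bread'] (min_width=18, slack=1)
Line 4: ['letter', 'north', 'new'] (min_width=16, slack=3)
Line 5: ['box', 'electric', 'two'] (min_width=16, slack=3)
Line 6: ['picture', 'yellow'] (min_width=14, slack=5)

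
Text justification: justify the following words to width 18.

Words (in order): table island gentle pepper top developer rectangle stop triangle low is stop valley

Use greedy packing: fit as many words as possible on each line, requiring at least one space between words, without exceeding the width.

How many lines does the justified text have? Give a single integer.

Answer: 6

Derivation:
Line 1: ['table', 'island'] (min_width=12, slack=6)
Line 2: ['gentle', 'pepper', 'top'] (min_width=17, slack=1)
Line 3: ['developer'] (min_width=9, slack=9)
Line 4: ['rectangle', 'stop'] (min_width=14, slack=4)
Line 5: ['triangle', 'low', 'is'] (min_width=15, slack=3)
Line 6: ['stop', 'valley'] (min_width=11, slack=7)
Total lines: 6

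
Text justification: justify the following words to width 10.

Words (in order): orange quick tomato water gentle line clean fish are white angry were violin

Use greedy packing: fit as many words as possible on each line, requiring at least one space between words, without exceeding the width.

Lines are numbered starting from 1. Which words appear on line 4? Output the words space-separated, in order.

Answer: water

Derivation:
Line 1: ['orange'] (min_width=6, slack=4)
Line 2: ['quick'] (min_width=5, slack=5)
Line 3: ['tomato'] (min_width=6, slack=4)
Line 4: ['water'] (min_width=5, slack=5)
Line 5: ['gentle'] (min_width=6, slack=4)
Line 6: ['line', 'clean'] (min_width=10, slack=0)
Line 7: ['fish', 'are'] (min_width=8, slack=2)
Line 8: ['white'] (min_width=5, slack=5)
Line 9: ['angry', 'were'] (min_width=10, slack=0)
Line 10: ['violin'] (min_width=6, slack=4)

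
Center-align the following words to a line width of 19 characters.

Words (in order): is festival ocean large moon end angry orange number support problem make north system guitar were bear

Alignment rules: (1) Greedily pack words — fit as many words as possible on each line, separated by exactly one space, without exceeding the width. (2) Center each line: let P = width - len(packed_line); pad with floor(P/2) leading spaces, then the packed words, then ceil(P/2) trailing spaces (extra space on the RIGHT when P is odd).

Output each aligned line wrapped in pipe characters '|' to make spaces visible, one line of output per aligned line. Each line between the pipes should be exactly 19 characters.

Line 1: ['is', 'festival', 'ocean'] (min_width=17, slack=2)
Line 2: ['large', 'moon', 'end'] (min_width=14, slack=5)
Line 3: ['angry', 'orange', 'number'] (min_width=19, slack=0)
Line 4: ['support', 'problem'] (min_width=15, slack=4)
Line 5: ['make', 'north', 'system'] (min_width=17, slack=2)
Line 6: ['guitar', 'were', 'bear'] (min_width=16, slack=3)

Answer: | is festival ocean |
|  large moon end   |
|angry orange number|
|  support problem  |
| make north system |
| guitar were bear  |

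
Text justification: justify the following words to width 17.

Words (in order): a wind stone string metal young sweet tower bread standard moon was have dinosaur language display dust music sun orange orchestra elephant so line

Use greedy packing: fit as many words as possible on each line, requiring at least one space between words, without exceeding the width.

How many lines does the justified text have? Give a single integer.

Answer: 10

Derivation:
Line 1: ['a', 'wind', 'stone'] (min_width=12, slack=5)
Line 2: ['string', 'metal'] (min_width=12, slack=5)
Line 3: ['young', 'sweet', 'tower'] (min_width=17, slack=0)
Line 4: ['bread', 'standard'] (min_width=14, slack=3)
Line 5: ['moon', 'was', 'have'] (min_width=13, slack=4)
Line 6: ['dinosaur', 'language'] (min_width=17, slack=0)
Line 7: ['display', 'dust'] (min_width=12, slack=5)
Line 8: ['music', 'sun', 'orange'] (min_width=16, slack=1)
Line 9: ['orchestra'] (min_width=9, slack=8)
Line 10: ['elephant', 'so', 'line'] (min_width=16, slack=1)
Total lines: 10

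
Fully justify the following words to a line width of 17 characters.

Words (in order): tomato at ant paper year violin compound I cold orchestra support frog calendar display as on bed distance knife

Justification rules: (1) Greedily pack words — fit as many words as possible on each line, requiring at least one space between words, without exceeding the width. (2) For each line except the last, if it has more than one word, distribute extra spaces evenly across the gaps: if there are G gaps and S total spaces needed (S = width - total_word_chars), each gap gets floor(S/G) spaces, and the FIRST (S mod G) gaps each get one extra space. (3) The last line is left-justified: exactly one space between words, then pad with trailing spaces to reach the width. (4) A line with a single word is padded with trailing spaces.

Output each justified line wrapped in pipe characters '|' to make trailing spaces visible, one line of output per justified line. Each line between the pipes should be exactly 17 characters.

Line 1: ['tomato', 'at', 'ant'] (min_width=13, slack=4)
Line 2: ['paper', 'year', 'violin'] (min_width=17, slack=0)
Line 3: ['compound', 'I', 'cold'] (min_width=15, slack=2)
Line 4: ['orchestra', 'support'] (min_width=17, slack=0)
Line 5: ['frog', 'calendar'] (min_width=13, slack=4)
Line 6: ['display', 'as', 'on', 'bed'] (min_width=17, slack=0)
Line 7: ['distance', 'knife'] (min_width=14, slack=3)

Answer: |tomato   at   ant|
|paper year violin|
|compound  I  cold|
|orchestra support|
|frog     calendar|
|display as on bed|
|distance knife   |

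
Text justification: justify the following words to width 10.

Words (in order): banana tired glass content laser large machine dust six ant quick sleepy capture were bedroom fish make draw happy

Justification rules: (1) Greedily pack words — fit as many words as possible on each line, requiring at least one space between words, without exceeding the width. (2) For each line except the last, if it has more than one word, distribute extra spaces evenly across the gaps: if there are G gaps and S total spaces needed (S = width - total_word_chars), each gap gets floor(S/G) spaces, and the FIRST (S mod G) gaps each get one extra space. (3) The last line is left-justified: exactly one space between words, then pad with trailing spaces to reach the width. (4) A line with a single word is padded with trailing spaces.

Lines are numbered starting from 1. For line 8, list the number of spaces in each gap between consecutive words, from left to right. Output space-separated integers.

Answer: 3

Derivation:
Line 1: ['banana'] (min_width=6, slack=4)
Line 2: ['tired'] (min_width=5, slack=5)
Line 3: ['glass'] (min_width=5, slack=5)
Line 4: ['content'] (min_width=7, slack=3)
Line 5: ['laser'] (min_width=5, slack=5)
Line 6: ['large'] (min_width=5, slack=5)
Line 7: ['machine'] (min_width=7, slack=3)
Line 8: ['dust', 'six'] (min_width=8, slack=2)
Line 9: ['ant', 'quick'] (min_width=9, slack=1)
Line 10: ['sleepy'] (min_width=6, slack=4)
Line 11: ['capture'] (min_width=7, slack=3)
Line 12: ['were'] (min_width=4, slack=6)
Line 13: ['bedroom'] (min_width=7, slack=3)
Line 14: ['fish', 'make'] (min_width=9, slack=1)
Line 15: ['draw', 'happy'] (min_width=10, slack=0)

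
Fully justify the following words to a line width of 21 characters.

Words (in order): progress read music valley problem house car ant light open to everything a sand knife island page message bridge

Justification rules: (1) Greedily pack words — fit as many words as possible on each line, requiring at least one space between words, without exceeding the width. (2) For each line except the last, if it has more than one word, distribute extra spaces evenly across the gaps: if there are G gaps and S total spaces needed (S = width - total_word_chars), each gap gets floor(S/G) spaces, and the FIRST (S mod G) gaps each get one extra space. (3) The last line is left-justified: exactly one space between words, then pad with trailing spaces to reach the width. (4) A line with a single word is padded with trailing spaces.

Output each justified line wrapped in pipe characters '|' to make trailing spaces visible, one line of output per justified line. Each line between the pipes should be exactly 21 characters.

Answer: |progress  read  music|
|valley  problem house|
|car ant light open to|
|everything   a   sand|
|knife   island   page|
|message bridge       |

Derivation:
Line 1: ['progress', 'read', 'music'] (min_width=19, slack=2)
Line 2: ['valley', 'problem', 'house'] (min_width=20, slack=1)
Line 3: ['car', 'ant', 'light', 'open', 'to'] (min_width=21, slack=0)
Line 4: ['everything', 'a', 'sand'] (min_width=17, slack=4)
Line 5: ['knife', 'island', 'page'] (min_width=17, slack=4)
Line 6: ['message', 'bridge'] (min_width=14, slack=7)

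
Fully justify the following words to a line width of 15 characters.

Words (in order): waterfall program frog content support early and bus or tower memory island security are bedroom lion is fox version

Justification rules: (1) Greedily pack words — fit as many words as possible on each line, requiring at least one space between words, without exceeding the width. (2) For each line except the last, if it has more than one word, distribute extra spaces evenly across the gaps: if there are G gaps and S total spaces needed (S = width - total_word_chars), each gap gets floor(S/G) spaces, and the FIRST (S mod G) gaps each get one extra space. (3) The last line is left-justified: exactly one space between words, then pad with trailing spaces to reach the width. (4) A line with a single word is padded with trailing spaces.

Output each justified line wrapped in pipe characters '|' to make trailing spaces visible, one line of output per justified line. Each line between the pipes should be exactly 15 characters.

Answer: |waterfall      |
|program    frog|
|content support|
|early  and  bus|
|or tower memory|
|island security|
|are     bedroom|
|lion   is   fox|
|version        |

Derivation:
Line 1: ['waterfall'] (min_width=9, slack=6)
Line 2: ['program', 'frog'] (min_width=12, slack=3)
Line 3: ['content', 'support'] (min_width=15, slack=0)
Line 4: ['early', 'and', 'bus'] (min_width=13, slack=2)
Line 5: ['or', 'tower', 'memory'] (min_width=15, slack=0)
Line 6: ['island', 'security'] (min_width=15, slack=0)
Line 7: ['are', 'bedroom'] (min_width=11, slack=4)
Line 8: ['lion', 'is', 'fox'] (min_width=11, slack=4)
Line 9: ['version'] (min_width=7, slack=8)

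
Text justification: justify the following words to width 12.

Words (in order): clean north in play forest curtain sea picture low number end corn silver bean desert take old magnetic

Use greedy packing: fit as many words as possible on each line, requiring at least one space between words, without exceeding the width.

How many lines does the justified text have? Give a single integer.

Answer: 10

Derivation:
Line 1: ['clean', 'north'] (min_width=11, slack=1)
Line 2: ['in', 'play'] (min_width=7, slack=5)
Line 3: ['forest'] (min_width=6, slack=6)
Line 4: ['curtain', 'sea'] (min_width=11, slack=1)
Line 5: ['picture', 'low'] (min_width=11, slack=1)
Line 6: ['number', 'end'] (min_width=10, slack=2)
Line 7: ['corn', 'silver'] (min_width=11, slack=1)
Line 8: ['bean', 'desert'] (min_width=11, slack=1)
Line 9: ['take', 'old'] (min_width=8, slack=4)
Line 10: ['magnetic'] (min_width=8, slack=4)
Total lines: 10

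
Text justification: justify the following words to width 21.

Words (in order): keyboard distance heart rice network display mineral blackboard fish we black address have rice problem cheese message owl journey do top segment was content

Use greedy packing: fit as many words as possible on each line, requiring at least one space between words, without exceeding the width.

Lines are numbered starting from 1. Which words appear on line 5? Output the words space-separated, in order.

Line 1: ['keyboard', 'distance'] (min_width=17, slack=4)
Line 2: ['heart', 'rice', 'network'] (min_width=18, slack=3)
Line 3: ['display', 'mineral'] (min_width=15, slack=6)
Line 4: ['blackboard', 'fish', 'we'] (min_width=18, slack=3)
Line 5: ['black', 'address', 'have'] (min_width=18, slack=3)
Line 6: ['rice', 'problem', 'cheese'] (min_width=19, slack=2)
Line 7: ['message', 'owl', 'journey'] (min_width=19, slack=2)
Line 8: ['do', 'top', 'segment', 'was'] (min_width=18, slack=3)
Line 9: ['content'] (min_width=7, slack=14)

Answer: black address have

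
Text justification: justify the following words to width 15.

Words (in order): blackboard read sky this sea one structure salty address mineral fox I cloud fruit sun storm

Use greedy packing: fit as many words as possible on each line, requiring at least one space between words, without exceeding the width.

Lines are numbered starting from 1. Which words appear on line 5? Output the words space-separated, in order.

Answer: mineral fox I

Derivation:
Line 1: ['blackboard', 'read'] (min_width=15, slack=0)
Line 2: ['sky', 'this', 'sea'] (min_width=12, slack=3)
Line 3: ['one', 'structure'] (min_width=13, slack=2)
Line 4: ['salty', 'address'] (min_width=13, slack=2)
Line 5: ['mineral', 'fox', 'I'] (min_width=13, slack=2)
Line 6: ['cloud', 'fruit', 'sun'] (min_width=15, slack=0)
Line 7: ['storm'] (min_width=5, slack=10)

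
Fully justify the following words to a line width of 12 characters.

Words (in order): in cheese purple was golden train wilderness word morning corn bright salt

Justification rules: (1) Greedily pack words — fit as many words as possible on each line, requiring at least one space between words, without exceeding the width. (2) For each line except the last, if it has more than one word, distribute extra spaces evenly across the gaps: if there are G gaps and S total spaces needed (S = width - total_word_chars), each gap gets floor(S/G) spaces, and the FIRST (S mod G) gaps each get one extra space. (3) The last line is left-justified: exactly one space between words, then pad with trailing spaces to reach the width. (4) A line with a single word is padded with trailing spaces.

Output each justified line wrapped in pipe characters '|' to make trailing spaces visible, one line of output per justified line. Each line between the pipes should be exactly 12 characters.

Line 1: ['in', 'cheese'] (min_width=9, slack=3)
Line 2: ['purple', 'was'] (min_width=10, slack=2)
Line 3: ['golden', 'train'] (min_width=12, slack=0)
Line 4: ['wilderness'] (min_width=10, slack=2)
Line 5: ['word', 'morning'] (min_width=12, slack=0)
Line 6: ['corn', 'bright'] (min_width=11, slack=1)
Line 7: ['salt'] (min_width=4, slack=8)

Answer: |in    cheese|
|purple   was|
|golden train|
|wilderness  |
|word morning|
|corn  bright|
|salt        |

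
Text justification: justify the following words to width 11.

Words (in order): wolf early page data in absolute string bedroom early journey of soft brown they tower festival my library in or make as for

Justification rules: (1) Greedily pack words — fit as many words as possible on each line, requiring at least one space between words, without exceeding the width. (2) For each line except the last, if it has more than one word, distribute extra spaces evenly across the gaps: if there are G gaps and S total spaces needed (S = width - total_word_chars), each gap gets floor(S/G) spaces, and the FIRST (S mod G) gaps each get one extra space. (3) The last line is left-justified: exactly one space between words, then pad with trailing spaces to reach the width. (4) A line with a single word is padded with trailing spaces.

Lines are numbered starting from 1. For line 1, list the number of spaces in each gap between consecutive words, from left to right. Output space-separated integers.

Answer: 2

Derivation:
Line 1: ['wolf', 'early'] (min_width=10, slack=1)
Line 2: ['page', 'data'] (min_width=9, slack=2)
Line 3: ['in', 'absolute'] (min_width=11, slack=0)
Line 4: ['string'] (min_width=6, slack=5)
Line 5: ['bedroom'] (min_width=7, slack=4)
Line 6: ['early'] (min_width=5, slack=6)
Line 7: ['journey', 'of'] (min_width=10, slack=1)
Line 8: ['soft', 'brown'] (min_width=10, slack=1)
Line 9: ['they', 'tower'] (min_width=10, slack=1)
Line 10: ['festival', 'my'] (min_width=11, slack=0)
Line 11: ['library', 'in'] (min_width=10, slack=1)
Line 12: ['or', 'make', 'as'] (min_width=10, slack=1)
Line 13: ['for'] (min_width=3, slack=8)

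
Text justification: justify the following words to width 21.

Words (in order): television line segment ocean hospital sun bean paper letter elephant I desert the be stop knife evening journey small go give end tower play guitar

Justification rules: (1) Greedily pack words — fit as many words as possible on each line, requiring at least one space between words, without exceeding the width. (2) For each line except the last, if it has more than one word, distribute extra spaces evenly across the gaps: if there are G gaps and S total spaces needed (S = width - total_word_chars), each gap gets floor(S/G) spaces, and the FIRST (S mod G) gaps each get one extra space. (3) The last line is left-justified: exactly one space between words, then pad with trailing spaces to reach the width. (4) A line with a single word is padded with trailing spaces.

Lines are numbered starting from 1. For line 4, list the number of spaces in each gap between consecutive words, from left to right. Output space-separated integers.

Answer: 1 1

Derivation:
Line 1: ['television', 'line'] (min_width=15, slack=6)
Line 2: ['segment', 'ocean'] (min_width=13, slack=8)
Line 3: ['hospital', 'sun', 'bean'] (min_width=17, slack=4)
Line 4: ['paper', 'letter', 'elephant'] (min_width=21, slack=0)
Line 5: ['I', 'desert', 'the', 'be', 'stop'] (min_width=20, slack=1)
Line 6: ['knife', 'evening', 'journey'] (min_width=21, slack=0)
Line 7: ['small', 'go', 'give', 'end'] (min_width=17, slack=4)
Line 8: ['tower', 'play', 'guitar'] (min_width=17, slack=4)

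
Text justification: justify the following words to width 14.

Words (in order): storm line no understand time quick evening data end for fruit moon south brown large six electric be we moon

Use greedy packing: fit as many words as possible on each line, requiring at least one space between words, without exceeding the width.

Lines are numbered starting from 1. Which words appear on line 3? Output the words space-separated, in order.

Answer: time quick

Derivation:
Line 1: ['storm', 'line', 'no'] (min_width=13, slack=1)
Line 2: ['understand'] (min_width=10, slack=4)
Line 3: ['time', 'quick'] (min_width=10, slack=4)
Line 4: ['evening', 'data'] (min_width=12, slack=2)
Line 5: ['end', 'for', 'fruit'] (min_width=13, slack=1)
Line 6: ['moon', 'south'] (min_width=10, slack=4)
Line 7: ['brown', 'large'] (min_width=11, slack=3)
Line 8: ['six', 'electric'] (min_width=12, slack=2)
Line 9: ['be', 'we', 'moon'] (min_width=10, slack=4)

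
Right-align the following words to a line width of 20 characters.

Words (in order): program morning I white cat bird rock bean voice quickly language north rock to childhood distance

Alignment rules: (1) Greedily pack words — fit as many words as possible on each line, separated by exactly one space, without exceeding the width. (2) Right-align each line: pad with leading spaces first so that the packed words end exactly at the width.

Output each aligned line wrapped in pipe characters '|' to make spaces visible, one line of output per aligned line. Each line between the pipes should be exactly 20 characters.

Answer: |   program morning I|
| white cat bird rock|
|  bean voice quickly|
| language north rock|
|        to childhood|
|            distance|

Derivation:
Line 1: ['program', 'morning', 'I'] (min_width=17, slack=3)
Line 2: ['white', 'cat', 'bird', 'rock'] (min_width=19, slack=1)
Line 3: ['bean', 'voice', 'quickly'] (min_width=18, slack=2)
Line 4: ['language', 'north', 'rock'] (min_width=19, slack=1)
Line 5: ['to', 'childhood'] (min_width=12, slack=8)
Line 6: ['distance'] (min_width=8, slack=12)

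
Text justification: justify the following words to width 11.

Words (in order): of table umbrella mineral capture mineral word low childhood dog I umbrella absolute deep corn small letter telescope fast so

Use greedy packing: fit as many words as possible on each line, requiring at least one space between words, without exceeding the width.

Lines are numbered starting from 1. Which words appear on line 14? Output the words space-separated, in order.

Line 1: ['of', 'table'] (min_width=8, slack=3)
Line 2: ['umbrella'] (min_width=8, slack=3)
Line 3: ['mineral'] (min_width=7, slack=4)
Line 4: ['capture'] (min_width=7, slack=4)
Line 5: ['mineral'] (min_width=7, slack=4)
Line 6: ['word', 'low'] (min_width=8, slack=3)
Line 7: ['childhood'] (min_width=9, slack=2)
Line 8: ['dog', 'I'] (min_width=5, slack=6)
Line 9: ['umbrella'] (min_width=8, slack=3)
Line 10: ['absolute'] (min_width=8, slack=3)
Line 11: ['deep', 'corn'] (min_width=9, slack=2)
Line 12: ['small'] (min_width=5, slack=6)
Line 13: ['letter'] (min_width=6, slack=5)
Line 14: ['telescope'] (min_width=9, slack=2)
Line 15: ['fast', 'so'] (min_width=7, slack=4)

Answer: telescope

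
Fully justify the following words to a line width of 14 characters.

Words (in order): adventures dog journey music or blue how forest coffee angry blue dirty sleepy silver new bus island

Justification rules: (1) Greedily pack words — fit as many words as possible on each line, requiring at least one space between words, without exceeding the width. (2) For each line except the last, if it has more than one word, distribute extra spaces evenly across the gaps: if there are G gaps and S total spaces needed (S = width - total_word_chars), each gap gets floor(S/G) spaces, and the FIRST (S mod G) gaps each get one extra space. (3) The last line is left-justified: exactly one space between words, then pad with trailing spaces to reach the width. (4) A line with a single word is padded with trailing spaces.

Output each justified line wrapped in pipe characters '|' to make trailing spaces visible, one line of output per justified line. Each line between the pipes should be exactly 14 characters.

Answer: |adventures dog|
|journey  music|
|or   blue  how|
|forest  coffee|
|angry     blue|
|dirty   sleepy|
|silver new bus|
|island        |

Derivation:
Line 1: ['adventures', 'dog'] (min_width=14, slack=0)
Line 2: ['journey', 'music'] (min_width=13, slack=1)
Line 3: ['or', 'blue', 'how'] (min_width=11, slack=3)
Line 4: ['forest', 'coffee'] (min_width=13, slack=1)
Line 5: ['angry', 'blue'] (min_width=10, slack=4)
Line 6: ['dirty', 'sleepy'] (min_width=12, slack=2)
Line 7: ['silver', 'new', 'bus'] (min_width=14, slack=0)
Line 8: ['island'] (min_width=6, slack=8)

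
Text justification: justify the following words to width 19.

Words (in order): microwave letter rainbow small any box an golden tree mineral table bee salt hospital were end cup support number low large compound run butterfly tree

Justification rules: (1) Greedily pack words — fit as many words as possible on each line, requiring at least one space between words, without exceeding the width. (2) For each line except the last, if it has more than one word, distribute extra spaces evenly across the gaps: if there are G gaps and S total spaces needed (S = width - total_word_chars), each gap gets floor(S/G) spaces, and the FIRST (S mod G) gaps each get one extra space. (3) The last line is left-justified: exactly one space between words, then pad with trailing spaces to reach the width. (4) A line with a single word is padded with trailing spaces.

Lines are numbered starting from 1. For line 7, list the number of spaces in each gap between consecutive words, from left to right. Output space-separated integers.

Answer: 3 2

Derivation:
Line 1: ['microwave', 'letter'] (min_width=16, slack=3)
Line 2: ['rainbow', 'small', 'any'] (min_width=17, slack=2)
Line 3: ['box', 'an', 'golden', 'tree'] (min_width=18, slack=1)
Line 4: ['mineral', 'table', 'bee'] (min_width=17, slack=2)
Line 5: ['salt', 'hospital', 'were'] (min_width=18, slack=1)
Line 6: ['end', 'cup', 'support'] (min_width=15, slack=4)
Line 7: ['number', 'low', 'large'] (min_width=16, slack=3)
Line 8: ['compound', 'run'] (min_width=12, slack=7)
Line 9: ['butterfly', 'tree'] (min_width=14, slack=5)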